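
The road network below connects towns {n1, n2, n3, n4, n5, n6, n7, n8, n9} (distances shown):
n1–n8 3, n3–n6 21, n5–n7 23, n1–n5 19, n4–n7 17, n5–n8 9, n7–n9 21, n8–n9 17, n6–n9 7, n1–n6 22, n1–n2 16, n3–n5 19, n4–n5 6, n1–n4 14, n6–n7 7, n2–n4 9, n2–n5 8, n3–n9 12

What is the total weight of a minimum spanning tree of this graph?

Grow the tree from n3 using Prim:
Step 1: cheapest edge leaving the tree is n3–n9 (12); add n9.
Step 2: cheapest edge leaving the tree is n6–n9 (7); add n6.
Step 3: cheapest edge leaving the tree is n6–n7 (7); add n7.
Step 4: cheapest edge leaving the tree is n4–n7 (17); add n4.
Step 5: cheapest edge leaving the tree is n4–n5 (6); add n5.
Step 6: cheapest edge leaving the tree is n2–n5 (8); add n2.
Step 7: cheapest edge leaving the tree is n5–n8 (9); add n8.
Step 8: cheapest edge leaving the tree is n1–n8 (3); add n1.
MST edges: n3–n9, n6–n9, n6–n7, n4–n7, n4–n5, n2–n5, n5–n8, n1–n8; total weight 12+7+7+17+6+8+9+3 = 69.

69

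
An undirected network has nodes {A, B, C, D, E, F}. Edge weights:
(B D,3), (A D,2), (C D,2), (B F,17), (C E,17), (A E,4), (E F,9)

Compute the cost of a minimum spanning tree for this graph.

Grow the tree from D using Prim:
Step 1: frontier [A D 2, C D 2, B D 3] → take A D (2); add A.
Step 2: frontier [A E 4, C D 2, B D 3] → take C D (2); add C.
Step 3: frontier [A E 4, C E 17, B D 3] → take B D (3); add B.
Step 4: frontier [A E 4, B F 17, C E 17] → take A E (4); add E.
Step 5: frontier [B F 17, E F 9] → take E F (9); add F.
MST edges: A D, C D, B D, A E, E F; total weight 2+2+3+4+9 = 20.

20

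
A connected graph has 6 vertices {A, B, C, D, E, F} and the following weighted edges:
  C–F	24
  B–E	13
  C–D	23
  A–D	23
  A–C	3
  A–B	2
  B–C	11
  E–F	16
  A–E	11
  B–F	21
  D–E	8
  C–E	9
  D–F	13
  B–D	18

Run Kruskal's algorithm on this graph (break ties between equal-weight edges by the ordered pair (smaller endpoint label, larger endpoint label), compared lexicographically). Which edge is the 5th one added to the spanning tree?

Kruskal's algorithm — process edges by increasing weight (ties by edge label):
A–B (2): add — endpoints in different components.
A–C (3): add — endpoints in different components.
D–E (8): add — endpoints in different components.
C–E (9): add — endpoints in different components.
A–E (11): skip — A and E already connected.
B–C (11): skip — B and C already connected.
B–E (13): skip — B and E already connected.
D–F (13): add — endpoints in different components.
The 5th edge added is D–F.

D-F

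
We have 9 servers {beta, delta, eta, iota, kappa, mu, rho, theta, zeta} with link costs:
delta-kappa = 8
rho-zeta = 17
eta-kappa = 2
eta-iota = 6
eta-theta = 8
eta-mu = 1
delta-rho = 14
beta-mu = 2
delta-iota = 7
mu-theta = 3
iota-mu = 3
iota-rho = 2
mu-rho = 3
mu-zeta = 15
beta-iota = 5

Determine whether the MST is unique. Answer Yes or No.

Sort edges by weight, then run Kruskal:
eta-mu (1): add — endpoints in different components.
beta-mu (2): add — endpoints in different components.
eta-kappa (2): add — endpoints in different components.
iota-rho (2): add — endpoints in different components.
iota-mu (3): add — endpoints in different components.
mu-rho (3): skip — rho and mu already connected.
mu-theta (3): add — endpoints in different components.
beta-iota (5): skip — beta and iota already connected.
eta-iota (6): skip — eta and iota already connected.
delta-iota (7): add — endpoints in different components.
delta-kappa (8): skip — kappa and delta already connected.
eta-theta (8): skip — eta and theta already connected.
delta-rho (14): skip — rho and delta already connected.
mu-zeta (15): add — endpoints in different components.
Non-tree edge mu-rho has weight 3, equal to the heaviest edge on its tree cycle — swapping gives another MST of the same weight. Not unique.

No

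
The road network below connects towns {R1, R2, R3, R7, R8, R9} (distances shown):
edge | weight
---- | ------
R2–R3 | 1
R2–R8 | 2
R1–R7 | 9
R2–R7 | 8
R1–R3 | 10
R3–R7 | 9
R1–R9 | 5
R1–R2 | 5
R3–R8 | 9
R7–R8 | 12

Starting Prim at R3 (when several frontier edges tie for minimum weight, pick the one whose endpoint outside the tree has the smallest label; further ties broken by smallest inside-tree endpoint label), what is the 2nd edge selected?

Grow the tree from R3 using Prim:
Step 1: cheapest edge leaving the tree is R2–R3 (1); add R2.
Step 2: cheapest edge leaving the tree is R2–R8 (2); add R8.
Step 3: cheapest edge leaving the tree is R1–R2 (5); add R1.
Step 4: cheapest edge leaving the tree is R1–R9 (5); add R9.
Step 5: cheapest edge leaving the tree is R2–R7 (8); add R7.
The 2nd edge added is R2–R8.

R2-R8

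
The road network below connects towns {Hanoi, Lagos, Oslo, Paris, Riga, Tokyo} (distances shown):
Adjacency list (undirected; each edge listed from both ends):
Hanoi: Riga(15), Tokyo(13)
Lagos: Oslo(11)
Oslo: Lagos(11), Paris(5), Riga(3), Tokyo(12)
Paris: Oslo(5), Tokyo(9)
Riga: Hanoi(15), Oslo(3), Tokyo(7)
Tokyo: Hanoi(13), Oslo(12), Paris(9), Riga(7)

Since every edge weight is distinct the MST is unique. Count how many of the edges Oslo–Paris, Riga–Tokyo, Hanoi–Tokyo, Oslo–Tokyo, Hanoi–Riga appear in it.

Sort edges by weight, then run Kruskal:
Oslo–Riga (3): add. Components now {Tokyo} {Paris} {Oslo,Riga} {Hanoi} {Lagos}
Oslo–Paris (5): add. Components now {Tokyo} {Oslo,Paris,Riga} {Hanoi} {Lagos}
Riga–Tokyo (7): add. Components now {Oslo,Paris,Riga,Tokyo} {Hanoi} {Lagos}
Paris–Tokyo (9): skip — Tokyo and Paris already connected.
Lagos–Oslo (11): add. Components now {Lagos,Oslo,Paris,Riga,Tokyo} {Hanoi}
Oslo–Tokyo (12): skip — Tokyo and Oslo already connected.
Hanoi–Tokyo (13): add. Components now {Hanoi,Lagos,Oslo,Paris,Riga,Tokyo}
MST edge set: {Oslo–Riga, Oslo–Paris, Riga–Tokyo, Lagos–Oslo, Hanoi–Tokyo}.
Of the listed edges, {Oslo–Paris, Riga–Tokyo, Hanoi–Tokyo} are in the MST → 3.

3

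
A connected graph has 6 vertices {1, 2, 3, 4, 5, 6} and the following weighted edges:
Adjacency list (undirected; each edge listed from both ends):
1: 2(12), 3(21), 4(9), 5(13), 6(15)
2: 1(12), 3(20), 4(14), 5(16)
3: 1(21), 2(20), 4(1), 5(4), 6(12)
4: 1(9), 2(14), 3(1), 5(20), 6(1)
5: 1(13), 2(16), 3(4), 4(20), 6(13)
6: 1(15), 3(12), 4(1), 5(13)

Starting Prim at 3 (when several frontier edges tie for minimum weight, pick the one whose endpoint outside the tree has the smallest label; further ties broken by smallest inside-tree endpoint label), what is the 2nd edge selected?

Grow the tree from 3 using Prim:
Step 1: cheapest edge leaving the tree is 3–4 (1); add 4.
Step 2: cheapest edge leaving the tree is 4–6 (1); add 6.
Step 3: cheapest edge leaving the tree is 3–5 (4); add 5.
Step 4: cheapest edge leaving the tree is 1–4 (9); add 1.
Step 5: cheapest edge leaving the tree is 1–2 (12); add 2.
The 2nd edge added is 4–6.

4-6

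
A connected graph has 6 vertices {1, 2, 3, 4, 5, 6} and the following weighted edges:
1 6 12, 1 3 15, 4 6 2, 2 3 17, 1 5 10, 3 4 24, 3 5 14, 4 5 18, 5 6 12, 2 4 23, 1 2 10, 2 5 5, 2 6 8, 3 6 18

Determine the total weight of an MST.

39

Kruskal's algorithm — process edges by increasing weight (ties by edge label):
4 6 (2): add — endpoints in different components.
2 5 (5): add — endpoints in different components.
2 6 (8): add — endpoints in different components.
1 2 (10): add — endpoints in different components.
1 5 (10): skip — 1 and 5 already connected.
1 6 (12): skip — 1 and 6 already connected.
5 6 (12): skip — 5 and 6 already connected.
3 5 (14): add — endpoints in different components.
MST edges: 4 6, 2 5, 2 6, 1 2, 3 5; total weight 2+5+8+10+14 = 39.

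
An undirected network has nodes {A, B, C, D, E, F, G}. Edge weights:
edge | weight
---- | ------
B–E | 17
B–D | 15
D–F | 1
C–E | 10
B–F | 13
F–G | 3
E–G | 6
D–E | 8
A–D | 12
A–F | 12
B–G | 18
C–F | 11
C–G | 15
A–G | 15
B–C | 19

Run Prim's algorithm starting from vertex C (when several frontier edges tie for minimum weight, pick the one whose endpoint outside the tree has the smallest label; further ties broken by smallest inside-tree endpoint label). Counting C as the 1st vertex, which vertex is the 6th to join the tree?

Prim's algorithm from C:
Step 1: cheapest edge leaving the tree is C–E (10); add E.
Step 2: cheapest edge leaving the tree is E–G (6); add G.
Step 3: cheapest edge leaving the tree is F–G (3); add F.
Step 4: cheapest edge leaving the tree is D–F (1); add D.
Step 5: cheapest edge leaving the tree is A–D (12); add A.
Step 6: cheapest edge leaving the tree is B–F (13); add B.
Vertex order: C, E, G, F, D, A, B. The 6th vertex is A.

A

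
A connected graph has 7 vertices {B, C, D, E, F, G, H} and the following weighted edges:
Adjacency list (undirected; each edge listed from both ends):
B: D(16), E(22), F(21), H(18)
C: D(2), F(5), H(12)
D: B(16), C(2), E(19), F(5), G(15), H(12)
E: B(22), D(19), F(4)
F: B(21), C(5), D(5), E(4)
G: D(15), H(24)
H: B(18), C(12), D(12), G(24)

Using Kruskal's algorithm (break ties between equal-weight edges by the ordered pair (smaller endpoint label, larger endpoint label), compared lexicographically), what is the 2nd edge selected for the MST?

E-F

Kruskal: consider edges lightest-first.
C D (2): add — endpoints in different components.
E F (4): add — endpoints in different components.
C F (5): add — endpoints in different components.
D F (5): skip — D and F already connected.
C H (12): add — endpoints in different components.
D H (12): skip — D and H already connected.
D G (15): add — endpoints in different components.
B D (16): add — endpoints in different components.
The 2nd edge added is E F.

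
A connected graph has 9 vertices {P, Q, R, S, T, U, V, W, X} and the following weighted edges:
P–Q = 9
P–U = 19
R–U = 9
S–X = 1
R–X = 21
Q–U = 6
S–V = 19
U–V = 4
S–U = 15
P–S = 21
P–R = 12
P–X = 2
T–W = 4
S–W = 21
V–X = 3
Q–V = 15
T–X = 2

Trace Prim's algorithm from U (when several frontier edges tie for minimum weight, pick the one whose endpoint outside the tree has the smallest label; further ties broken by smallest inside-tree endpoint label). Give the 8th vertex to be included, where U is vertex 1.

Prim's algorithm from U:
Step 1: cheapest edge leaving the tree is U–V (4); add V.
Step 2: cheapest edge leaving the tree is V–X (3); add X.
Step 3: cheapest edge leaving the tree is S–X (1); add S.
Step 4: cheapest edge leaving the tree is P–X (2); add P.
Step 5: cheapest edge leaving the tree is T–X (2); add T.
Step 6: cheapest edge leaving the tree is T–W (4); add W.
Step 7: cheapest edge leaving the tree is Q–U (6); add Q.
Step 8: cheapest edge leaving the tree is R–U (9); add R.
Vertex order: U, V, X, S, P, T, W, Q, R. The 8th vertex is Q.

Q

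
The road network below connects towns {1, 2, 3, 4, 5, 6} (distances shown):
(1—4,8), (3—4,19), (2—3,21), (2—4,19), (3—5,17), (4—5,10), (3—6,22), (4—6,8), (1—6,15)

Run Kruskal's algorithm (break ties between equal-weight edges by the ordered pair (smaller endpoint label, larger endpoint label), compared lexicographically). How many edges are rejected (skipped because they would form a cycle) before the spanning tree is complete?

Kruskal's algorithm — process edges by increasing weight (ties by edge label):
1—4 (8): add. Components now {1,4} {2} {3} {5} {6}
4—6 (8): add. Components now {1,4,6} {2} {3} {5}
4—5 (10): add. Components now {1,4,5,6} {2} {3}
1—6 (15): skip — 1 and 6 already connected.
3—5 (17): add. Components now {1,3,4,5,6} {2}
2—4 (19): add. Components now {1,2,3,4,5,6}
Edges rejected before the tree was complete: 1.

1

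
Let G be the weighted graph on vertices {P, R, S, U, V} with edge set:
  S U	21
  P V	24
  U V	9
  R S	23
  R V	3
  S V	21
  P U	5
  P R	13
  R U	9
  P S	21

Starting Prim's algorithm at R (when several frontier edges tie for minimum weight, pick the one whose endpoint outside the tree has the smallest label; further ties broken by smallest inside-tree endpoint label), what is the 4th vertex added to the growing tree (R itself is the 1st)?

Prim, starting at R.
Step 1: cheapest edge leaving the tree is R V (3); add V.
Step 2: cheapest edge leaving the tree is R U (9); add U.
Step 3: cheapest edge leaving the tree is P U (5); add P.
Step 4: cheapest edge leaving the tree is P S (21); add S.
Vertex order: R, V, U, P, S. The 4th vertex is P.

P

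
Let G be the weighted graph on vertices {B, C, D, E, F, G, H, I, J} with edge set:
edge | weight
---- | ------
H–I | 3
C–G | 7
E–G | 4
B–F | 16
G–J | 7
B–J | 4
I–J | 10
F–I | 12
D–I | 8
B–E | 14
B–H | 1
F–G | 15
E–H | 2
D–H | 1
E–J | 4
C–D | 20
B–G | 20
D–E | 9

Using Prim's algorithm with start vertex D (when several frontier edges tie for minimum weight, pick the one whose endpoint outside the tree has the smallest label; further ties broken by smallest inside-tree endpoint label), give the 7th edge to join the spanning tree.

Grow the tree from D using Prim:
Step 1: cheapest edge leaving the tree is D–H (1); add H.
Step 2: cheapest edge leaving the tree is B–H (1); add B.
Step 3: cheapest edge leaving the tree is E–H (2); add E.
Step 4: cheapest edge leaving the tree is H–I (3); add I.
Step 5: cheapest edge leaving the tree is E–G (4); add G.
Step 6: cheapest edge leaving the tree is B–J (4); add J.
Step 7: cheapest edge leaving the tree is C–G (7); add C.
Step 8: cheapest edge leaving the tree is F–I (12); add F.
The 7th edge added is C–G.

C-G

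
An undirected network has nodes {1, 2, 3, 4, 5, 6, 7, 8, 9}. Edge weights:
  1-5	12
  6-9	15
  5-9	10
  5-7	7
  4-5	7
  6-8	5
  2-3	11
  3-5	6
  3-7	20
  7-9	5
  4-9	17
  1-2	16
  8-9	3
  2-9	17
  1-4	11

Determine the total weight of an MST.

Sort edges by weight, then run Kruskal:
8-9 (3): add — endpoints in different components.
6-8 (5): add — endpoints in different components.
7-9 (5): add — endpoints in different components.
3-5 (6): add — endpoints in different components.
4-5 (7): add — endpoints in different components.
5-7 (7): add — endpoints in different components.
5-9 (10): skip — 5 and 9 already connected.
1-4 (11): add — endpoints in different components.
2-3 (11): add — endpoints in different components.
MST edges: 8-9, 6-8, 7-9, 3-5, 4-5, 5-7, 1-4, 2-3; total weight 3+5+5+6+7+7+11+11 = 55.

55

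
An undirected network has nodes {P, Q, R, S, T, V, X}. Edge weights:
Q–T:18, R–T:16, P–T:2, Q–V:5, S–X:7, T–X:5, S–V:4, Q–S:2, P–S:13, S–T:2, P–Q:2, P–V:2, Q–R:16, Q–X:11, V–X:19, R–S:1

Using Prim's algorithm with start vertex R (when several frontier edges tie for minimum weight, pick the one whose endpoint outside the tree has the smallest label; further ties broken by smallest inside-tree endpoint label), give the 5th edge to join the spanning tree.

P-V

Grow the tree from R using Prim:
Step 1: cheapest edge leaving the tree is R–S (1); add S.
Step 2: cheapest edge leaving the tree is Q–S (2); add Q.
Step 3: cheapest edge leaving the tree is P–Q (2); add P.
Step 4: cheapest edge leaving the tree is P–T (2); add T.
Step 5: cheapest edge leaving the tree is P–V (2); add V.
Step 6: cheapest edge leaving the tree is T–X (5); add X.
The 5th edge added is P–V.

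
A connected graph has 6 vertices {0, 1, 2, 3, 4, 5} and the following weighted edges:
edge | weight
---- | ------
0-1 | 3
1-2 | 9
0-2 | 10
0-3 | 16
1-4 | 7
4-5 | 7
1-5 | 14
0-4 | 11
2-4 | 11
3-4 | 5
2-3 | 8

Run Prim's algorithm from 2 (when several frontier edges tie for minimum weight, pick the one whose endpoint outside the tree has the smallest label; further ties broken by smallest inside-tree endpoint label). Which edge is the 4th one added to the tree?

Prim, starting at 2.
Step 1: frontier [2-3 8, 1-2 9, 0-2 10, 2-4 11] → take 2-3 (8); add 3.
Step 2: frontier [1-2 9, 0-2 10, 2-4 11, 3-4 5, 0-3 16] → take 3-4 (5); add 4.
Step 3: frontier [1-2 9, 0-2 10, 0-3 16, 1-4 7, 4-5 7, 0-4 11] → take 1-4 (7); add 1.
Step 4: frontier [0-1 3, 1-5 14, 0-2 10, 0-3 16, 4-5 7, 0-4 11] → take 0-1 (3); add 0.
Step 5: frontier [1-5 14, 4-5 7] → take 4-5 (7); add 5.
The 4th edge added is 0-1.

0-1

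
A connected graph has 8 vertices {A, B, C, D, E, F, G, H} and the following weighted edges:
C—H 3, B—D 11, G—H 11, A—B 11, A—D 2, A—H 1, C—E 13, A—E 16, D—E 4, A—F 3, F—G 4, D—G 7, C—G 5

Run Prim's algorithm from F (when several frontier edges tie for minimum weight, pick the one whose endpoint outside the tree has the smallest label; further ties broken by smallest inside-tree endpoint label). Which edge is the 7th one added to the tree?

Prim, starting at F.
Step 1: frontier [A—F 3, F—G 4] → take A—F (3); add A.
Step 2: frontier [A—H 1, A—D 2, A—B 11, A—E 16, F—G 4] → take A—H (1); add H.
Step 3: frontier [A—D 2, A—B 11, A—E 16, F—G 4, C—H 3, G—H 11] → take A—D (2); add D.
Step 4: frontier [A—B 11, A—E 16, D—E 4, D—G 7, B—D 11, F—G 4, C—H 3, G—H 11] → take C—H (3); add C.
Step 5: frontier [A—B 11, A—E 16, C—G 5, C—E 13, D—E 4, D—G 7, B—D 11, F—G 4, G—H 11] → take D—E (4); add E.
Step 6: frontier [A—B 11, C—G 5, D—G 7, B—D 11, F—G 4, G—H 11] → take F—G (4); add G.
Step 7: frontier [A—B 11, B—D 11] → take A—B (11); add B.
The 7th edge added is A—B.

A-B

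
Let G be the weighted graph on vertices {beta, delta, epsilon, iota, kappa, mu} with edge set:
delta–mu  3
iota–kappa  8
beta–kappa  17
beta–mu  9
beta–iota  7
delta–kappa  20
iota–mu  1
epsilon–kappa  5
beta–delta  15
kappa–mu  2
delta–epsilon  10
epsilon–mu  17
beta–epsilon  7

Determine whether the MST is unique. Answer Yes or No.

No

Kruskal: consider edges lightest-first.
iota–mu (1): add — endpoints in different components.
kappa–mu (2): add — endpoints in different components.
delta–mu (3): add — endpoints in different components.
epsilon–kappa (5): add — endpoints in different components.
beta–epsilon (7): add — endpoints in different components.
Non-tree edge beta–iota has weight 7, equal to the heaviest edge on its tree cycle — swapping gives another MST of the same weight. Not unique.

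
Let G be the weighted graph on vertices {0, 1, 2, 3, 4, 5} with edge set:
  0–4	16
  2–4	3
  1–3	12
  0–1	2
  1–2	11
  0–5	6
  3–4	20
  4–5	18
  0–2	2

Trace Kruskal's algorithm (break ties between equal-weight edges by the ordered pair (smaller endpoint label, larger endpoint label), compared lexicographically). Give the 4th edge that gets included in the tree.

0-5

Kruskal's algorithm — process edges by increasing weight (ties by edge label):
0–1 (2): add. Components now {0,1} {2} {3} {4} {5}
0–2 (2): add. Components now {0,1,2} {3} {4} {5}
2–4 (3): add. Components now {0,1,2,4} {3} {5}
0–5 (6): add. Components now {0,1,2,4,5} {3}
1–2 (11): skip — 1 and 2 already connected.
1–3 (12): add. Components now {0,1,2,3,4,5}
The 4th edge added is 0–5.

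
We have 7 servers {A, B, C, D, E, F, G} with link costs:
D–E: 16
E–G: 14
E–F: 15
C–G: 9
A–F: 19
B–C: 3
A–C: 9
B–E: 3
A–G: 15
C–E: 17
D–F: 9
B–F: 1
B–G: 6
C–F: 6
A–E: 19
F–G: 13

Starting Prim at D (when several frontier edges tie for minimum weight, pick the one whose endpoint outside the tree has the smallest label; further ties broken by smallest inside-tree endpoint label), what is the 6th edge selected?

Prim's algorithm from D:
Step 1: cheapest edge leaving the tree is D–F (9); add F.
Step 2: cheapest edge leaving the tree is B–F (1); add B.
Step 3: cheapest edge leaving the tree is B–C (3); add C.
Step 4: cheapest edge leaving the tree is B–E (3); add E.
Step 5: cheapest edge leaving the tree is B–G (6); add G.
Step 6: cheapest edge leaving the tree is A–C (9); add A.
The 6th edge added is A–C.

A-C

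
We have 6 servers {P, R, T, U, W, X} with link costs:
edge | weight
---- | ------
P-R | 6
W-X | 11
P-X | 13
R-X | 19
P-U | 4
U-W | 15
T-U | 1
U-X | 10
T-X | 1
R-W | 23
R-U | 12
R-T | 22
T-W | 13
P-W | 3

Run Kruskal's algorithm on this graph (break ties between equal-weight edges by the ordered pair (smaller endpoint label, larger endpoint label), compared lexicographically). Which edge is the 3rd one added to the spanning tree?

P-W

Sort edges by weight, then run Kruskal:
T-U (1): add — endpoints in different components.
T-X (1): add — endpoints in different components.
P-W (3): add — endpoints in different components.
P-U (4): add — endpoints in different components.
P-R (6): add — endpoints in different components.
The 3rd edge added is P-W.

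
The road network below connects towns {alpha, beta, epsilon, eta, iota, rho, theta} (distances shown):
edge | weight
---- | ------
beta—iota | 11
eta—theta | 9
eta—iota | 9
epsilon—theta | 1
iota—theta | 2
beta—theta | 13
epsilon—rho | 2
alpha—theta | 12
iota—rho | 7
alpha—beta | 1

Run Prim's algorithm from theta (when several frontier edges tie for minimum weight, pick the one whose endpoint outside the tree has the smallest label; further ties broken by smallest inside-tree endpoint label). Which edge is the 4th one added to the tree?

Grow the tree from theta using Prim:
Step 1: frontier [epsilon—theta 1, iota—theta 2, eta—theta 9, alpha—theta 12, beta—theta 13] → take epsilon—theta (1); add epsilon.
Step 2: frontier [epsilon—rho 2, iota—theta 2, eta—theta 9, alpha—theta 12, beta—theta 13] → take iota—theta (2); add iota.
Step 3: frontier [epsilon—rho 2, iota—rho 7, eta—iota 9, beta—iota 11, eta—theta 9, alpha—theta 12, beta—theta 13] → take epsilon—rho (2); add rho.
Step 4: frontier [eta—iota 9, beta—iota 11, eta—theta 9, alpha—theta 12, beta—theta 13] → take eta—iota (9); add eta.
Step 5: frontier [beta—iota 11, alpha—theta 12, beta—theta 13] → take beta—iota (11); add beta.
Step 6: frontier [alpha—beta 1, alpha—theta 12] → take alpha—beta (1); add alpha.
The 4th edge added is eta—iota.

eta-iota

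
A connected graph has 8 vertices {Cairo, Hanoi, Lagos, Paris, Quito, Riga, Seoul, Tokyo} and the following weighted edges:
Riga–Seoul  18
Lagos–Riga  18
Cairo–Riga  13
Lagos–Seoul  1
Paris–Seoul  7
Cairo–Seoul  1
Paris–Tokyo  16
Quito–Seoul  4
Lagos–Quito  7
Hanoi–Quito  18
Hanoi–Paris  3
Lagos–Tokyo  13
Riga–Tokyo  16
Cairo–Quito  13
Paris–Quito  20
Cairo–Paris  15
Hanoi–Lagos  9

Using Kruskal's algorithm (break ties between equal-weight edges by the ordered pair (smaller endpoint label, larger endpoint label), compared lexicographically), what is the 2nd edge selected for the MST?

Sort edges by weight, then run Kruskal:
Cairo–Seoul (1): add — endpoints in different components.
Lagos–Seoul (1): add — endpoints in different components.
Hanoi–Paris (3): add — endpoints in different components.
Quito–Seoul (4): add — endpoints in different components.
Lagos–Quito (7): skip — Quito and Lagos already connected.
Paris–Seoul (7): add — endpoints in different components.
Hanoi–Lagos (9): skip — Hanoi and Lagos already connected.
Cairo–Quito (13): skip — Quito and Cairo already connected.
Cairo–Riga (13): add — endpoints in different components.
Lagos–Tokyo (13): add — endpoints in different components.
The 2nd edge added is Lagos–Seoul.

Lagos-Seoul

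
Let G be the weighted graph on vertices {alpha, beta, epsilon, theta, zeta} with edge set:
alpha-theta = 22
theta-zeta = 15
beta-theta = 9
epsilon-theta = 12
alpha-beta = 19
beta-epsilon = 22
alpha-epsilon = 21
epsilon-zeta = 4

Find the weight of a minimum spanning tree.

Kruskal's algorithm — process edges by increasing weight (ties by edge label):
epsilon-zeta (4): add. Components now {epsilon,zeta} {theta} {beta} {alpha}
beta-theta (9): add. Components now {epsilon,zeta} {beta,theta} {alpha}
epsilon-theta (12): add. Components now {beta,epsilon,theta,zeta} {alpha}
theta-zeta (15): skip — zeta and theta already connected.
alpha-beta (19): add. Components now {alpha,beta,epsilon,theta,zeta}
MST edges: epsilon-zeta, beta-theta, epsilon-theta, alpha-beta; total weight 4+9+12+19 = 44.

44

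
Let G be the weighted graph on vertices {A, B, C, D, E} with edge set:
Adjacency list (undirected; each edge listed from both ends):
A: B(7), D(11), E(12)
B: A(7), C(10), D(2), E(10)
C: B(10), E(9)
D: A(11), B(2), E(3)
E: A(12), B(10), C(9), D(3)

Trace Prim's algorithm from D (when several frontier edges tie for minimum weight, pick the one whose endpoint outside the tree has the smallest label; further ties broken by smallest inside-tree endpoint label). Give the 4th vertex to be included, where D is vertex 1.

A

Grow the tree from D using Prim:
Step 1: cheapest edge leaving the tree is B—D (2); add B.
Step 2: cheapest edge leaving the tree is D—E (3); add E.
Step 3: cheapest edge leaving the tree is A—B (7); add A.
Step 4: cheapest edge leaving the tree is C—E (9); add C.
Vertex order: D, B, E, A, C. The 4th vertex is A.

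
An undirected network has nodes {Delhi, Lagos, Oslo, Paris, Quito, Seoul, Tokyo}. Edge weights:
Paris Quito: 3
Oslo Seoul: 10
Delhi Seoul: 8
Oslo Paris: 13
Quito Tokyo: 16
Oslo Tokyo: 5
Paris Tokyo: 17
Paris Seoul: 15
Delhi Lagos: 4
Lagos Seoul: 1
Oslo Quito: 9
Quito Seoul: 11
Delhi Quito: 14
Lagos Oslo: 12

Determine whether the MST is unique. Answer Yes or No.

Yes

Kruskal's algorithm — process edges by increasing weight (ties by edge label):
Lagos Seoul (1): add — endpoints in different components.
Paris Quito (3): add — endpoints in different components.
Delhi Lagos (4): add — endpoints in different components.
Oslo Tokyo (5): add — endpoints in different components.
Delhi Seoul (8): skip — Delhi and Seoul already connected.
Oslo Quito (9): add — endpoints in different components.
Oslo Seoul (10): add — endpoints in different components.
Every non-tree edge has weight strictly greater than the heaviest edge on the tree path between its endpoints, so the MST is unique.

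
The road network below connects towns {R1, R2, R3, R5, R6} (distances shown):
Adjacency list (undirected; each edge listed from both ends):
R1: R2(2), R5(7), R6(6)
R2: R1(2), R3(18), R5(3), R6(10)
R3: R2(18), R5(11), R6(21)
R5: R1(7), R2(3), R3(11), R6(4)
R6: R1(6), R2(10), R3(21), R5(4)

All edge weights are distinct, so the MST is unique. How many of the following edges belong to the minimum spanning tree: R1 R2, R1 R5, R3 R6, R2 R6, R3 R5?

2

Sort edges by weight, then run Kruskal:
R1 R2 (2): add. Components now {R6} {R3} {R1,R2} {R5}
R2 R5 (3): add. Components now {R6} {R3} {R1,R2,R5}
R5 R6 (4): add. Components now {R1,R2,R5,R6} {R3}
R1 R6 (6): skip — R6 and R1 already connected.
R1 R5 (7): skip — R1 and R5 already connected.
R2 R6 (10): skip — R6 and R2 already connected.
R3 R5 (11): add. Components now {R1,R2,R3,R5,R6}
MST edge set: {R1 R2, R2 R5, R5 R6, R3 R5}.
Of the listed edges, {R1 R2, R3 R5} are in the MST → 2.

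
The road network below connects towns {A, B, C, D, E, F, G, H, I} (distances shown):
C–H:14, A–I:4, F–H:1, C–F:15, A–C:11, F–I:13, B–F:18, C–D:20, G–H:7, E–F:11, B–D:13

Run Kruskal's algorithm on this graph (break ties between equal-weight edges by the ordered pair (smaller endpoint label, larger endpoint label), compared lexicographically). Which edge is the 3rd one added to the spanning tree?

Kruskal's algorithm — process edges by increasing weight (ties by edge label):
F–H (1): add — endpoints in different components.
A–I (4): add — endpoints in different components.
G–H (7): add — endpoints in different components.
A–C (11): add — endpoints in different components.
E–F (11): add — endpoints in different components.
B–D (13): add — endpoints in different components.
F–I (13): add — endpoints in different components.
C–H (14): skip — C and H already connected.
C–F (15): skip — C and F already connected.
B–F (18): add — endpoints in different components.
The 3rd edge added is G–H.

G-H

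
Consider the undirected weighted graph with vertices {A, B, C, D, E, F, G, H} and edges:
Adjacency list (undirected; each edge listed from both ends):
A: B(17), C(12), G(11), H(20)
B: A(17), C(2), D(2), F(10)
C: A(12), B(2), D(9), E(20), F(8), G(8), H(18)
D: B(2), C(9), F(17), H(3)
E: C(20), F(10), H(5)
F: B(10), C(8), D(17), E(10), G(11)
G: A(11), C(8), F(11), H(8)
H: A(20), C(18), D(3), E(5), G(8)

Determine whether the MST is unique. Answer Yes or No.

No

Kruskal's algorithm — process edges by increasing weight (ties by edge label):
B—C (2): add — endpoints in different components.
B—D (2): add — endpoints in different components.
D—H (3): add — endpoints in different components.
E—H (5): add — endpoints in different components.
C—F (8): add — endpoints in different components.
C—G (8): add — endpoints in different components.
G—H (8): skip — G and H already connected.
C—D (9): skip — C and D already connected.
B—F (10): skip — B and F already connected.
E—F (10): skip — E and F already connected.
A—G (11): add — endpoints in different components.
Non-tree edge G—H has weight 8, equal to the heaviest edge on its tree cycle — swapping gives another MST of the same weight. Not unique.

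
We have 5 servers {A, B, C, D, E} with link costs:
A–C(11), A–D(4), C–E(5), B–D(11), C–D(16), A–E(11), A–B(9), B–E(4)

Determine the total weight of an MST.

22

Sort edges by weight, then run Kruskal:
A–D (4): add — endpoints in different components.
B–E (4): add — endpoints in different components.
C–E (5): add — endpoints in different components.
A–B (9): add — endpoints in different components.
MST edges: A–D, B–E, C–E, A–B; total weight 4+4+5+9 = 22.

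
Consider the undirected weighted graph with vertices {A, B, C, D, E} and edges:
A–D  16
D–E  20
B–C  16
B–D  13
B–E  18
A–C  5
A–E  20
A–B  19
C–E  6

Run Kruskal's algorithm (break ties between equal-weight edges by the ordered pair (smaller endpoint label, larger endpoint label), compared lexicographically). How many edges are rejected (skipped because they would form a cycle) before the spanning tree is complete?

Kruskal: consider edges lightest-first.
A–C (5): add. Components now {A,C} {B} {D} {E}
C–E (6): add. Components now {A,C,E} {B} {D}
B–D (13): add. Components now {A,C,E} {B,D}
A–D (16): add. Components now {A,B,C,D,E}
Edges rejected before the tree was complete: 0.

0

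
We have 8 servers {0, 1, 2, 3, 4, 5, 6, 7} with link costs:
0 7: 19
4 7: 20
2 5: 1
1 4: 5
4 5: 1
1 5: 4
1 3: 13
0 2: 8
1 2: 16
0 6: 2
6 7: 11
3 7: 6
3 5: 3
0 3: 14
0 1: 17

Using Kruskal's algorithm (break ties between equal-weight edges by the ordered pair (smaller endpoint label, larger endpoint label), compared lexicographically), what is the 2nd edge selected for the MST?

4-5

Sort edges by weight, then run Kruskal:
2 5 (1): add — endpoints in different components.
4 5 (1): add — endpoints in different components.
0 6 (2): add — endpoints in different components.
3 5 (3): add — endpoints in different components.
1 5 (4): add — endpoints in different components.
1 4 (5): skip — 1 and 4 already connected.
3 7 (6): add — endpoints in different components.
0 2 (8): add — endpoints in different components.
The 2nd edge added is 4 5.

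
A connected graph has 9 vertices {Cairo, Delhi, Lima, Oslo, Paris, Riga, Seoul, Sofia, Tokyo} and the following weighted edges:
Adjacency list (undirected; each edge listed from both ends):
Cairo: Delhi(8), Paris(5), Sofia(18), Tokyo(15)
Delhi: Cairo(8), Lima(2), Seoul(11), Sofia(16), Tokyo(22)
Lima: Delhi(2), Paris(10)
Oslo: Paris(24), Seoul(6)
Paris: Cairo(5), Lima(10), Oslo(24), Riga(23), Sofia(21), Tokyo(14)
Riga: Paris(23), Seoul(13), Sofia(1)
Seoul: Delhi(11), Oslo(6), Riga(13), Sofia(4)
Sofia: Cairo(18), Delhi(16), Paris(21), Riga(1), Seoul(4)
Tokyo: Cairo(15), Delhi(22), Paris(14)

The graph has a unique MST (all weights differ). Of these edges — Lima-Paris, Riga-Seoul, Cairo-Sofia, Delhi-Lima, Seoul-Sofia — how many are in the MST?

2

Kruskal: consider edges lightest-first.
Riga-Sofia (1): add — endpoints in different components.
Delhi-Lima (2): add — endpoints in different components.
Seoul-Sofia (4): add — endpoints in different components.
Cairo-Paris (5): add — endpoints in different components.
Oslo-Seoul (6): add — endpoints in different components.
Cairo-Delhi (8): add — endpoints in different components.
Lima-Paris (10): skip — Lima and Paris already connected.
Delhi-Seoul (11): add — endpoints in different components.
Riga-Seoul (13): skip — Seoul and Riga already connected.
Paris-Tokyo (14): add — endpoints in different components.
MST edge set: {Riga-Sofia, Delhi-Lima, Seoul-Sofia, Cairo-Paris, Oslo-Seoul, Cairo-Delhi, Delhi-Seoul, Paris-Tokyo}.
Of the listed edges, {Delhi-Lima, Seoul-Sofia} are in the MST → 2.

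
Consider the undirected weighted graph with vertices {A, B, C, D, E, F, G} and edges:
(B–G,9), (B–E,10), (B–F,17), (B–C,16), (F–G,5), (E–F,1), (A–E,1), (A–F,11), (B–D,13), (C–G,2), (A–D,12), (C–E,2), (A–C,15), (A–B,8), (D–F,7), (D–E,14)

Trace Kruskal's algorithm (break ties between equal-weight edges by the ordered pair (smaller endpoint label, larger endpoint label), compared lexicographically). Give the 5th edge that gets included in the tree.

D-F

Kruskal: consider edges lightest-first.
A–E (1): add — endpoints in different components.
E–F (1): add — endpoints in different components.
C–E (2): add — endpoints in different components.
C–G (2): add — endpoints in different components.
F–G (5): skip — F and G already connected.
D–F (7): add — endpoints in different components.
A–B (8): add — endpoints in different components.
The 5th edge added is D–F.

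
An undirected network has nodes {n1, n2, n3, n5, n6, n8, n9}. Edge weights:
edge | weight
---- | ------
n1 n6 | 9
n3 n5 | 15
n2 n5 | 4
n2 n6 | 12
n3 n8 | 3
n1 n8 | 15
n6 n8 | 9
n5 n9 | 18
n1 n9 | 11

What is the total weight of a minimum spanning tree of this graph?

48

Prim's algorithm from n8:
Step 1: cheapest edge leaving the tree is n3 n8 (3); add n3.
Step 2: cheapest edge leaving the tree is n6 n8 (9); add n6.
Step 3: cheapest edge leaving the tree is n1 n6 (9); add n1.
Step 4: cheapest edge leaving the tree is n1 n9 (11); add n9.
Step 5: cheapest edge leaving the tree is n2 n6 (12); add n2.
Step 6: cheapest edge leaving the tree is n2 n5 (4); add n5.
MST edges: n3 n8, n6 n8, n1 n6, n1 n9, n2 n6, n2 n5; total weight 3+9+9+11+12+4 = 48.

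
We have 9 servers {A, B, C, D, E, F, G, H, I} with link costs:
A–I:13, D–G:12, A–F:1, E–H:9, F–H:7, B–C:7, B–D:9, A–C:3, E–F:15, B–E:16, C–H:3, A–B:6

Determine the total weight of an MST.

Sort edges by weight, then run Kruskal:
A–F (1): add — endpoints in different components.
A–C (3): add — endpoints in different components.
C–H (3): add — endpoints in different components.
A–B (6): add — endpoints in different components.
B–C (7): skip — B and C already connected.
F–H (7): skip — F and H already connected.
B–D (9): add — endpoints in different components.
E–H (9): add — endpoints in different components.
D–G (12): add — endpoints in different components.
A–I (13): add — endpoints in different components.
MST edges: A–F, A–C, C–H, A–B, B–D, E–H, D–G, A–I; total weight 1+3+3+6+9+9+12+13 = 56.

56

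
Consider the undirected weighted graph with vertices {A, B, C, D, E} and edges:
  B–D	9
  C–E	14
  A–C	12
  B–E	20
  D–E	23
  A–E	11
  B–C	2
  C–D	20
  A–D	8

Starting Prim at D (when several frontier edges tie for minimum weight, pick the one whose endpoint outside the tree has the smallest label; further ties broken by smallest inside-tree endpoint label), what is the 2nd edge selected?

B-D

Grow the tree from D using Prim:
Step 1: cheapest edge leaving the tree is A–D (8); add A.
Step 2: cheapest edge leaving the tree is B–D (9); add B.
Step 3: cheapest edge leaving the tree is B–C (2); add C.
Step 4: cheapest edge leaving the tree is A–E (11); add E.
The 2nd edge added is B–D.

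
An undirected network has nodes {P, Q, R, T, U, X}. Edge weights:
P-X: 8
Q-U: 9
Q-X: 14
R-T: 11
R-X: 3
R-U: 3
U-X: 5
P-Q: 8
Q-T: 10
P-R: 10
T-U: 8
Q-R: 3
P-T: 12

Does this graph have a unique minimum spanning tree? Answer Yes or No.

No

Kruskal: consider edges lightest-first.
Q-R (3): add. Components now {Q,R} {T} {X} {U} {P}
R-U (3): add. Components now {Q,R,U} {T} {X} {P}
R-X (3): add. Components now {Q,R,U,X} {T} {P}
U-X (5): skip — X and U already connected.
P-Q (8): add. Components now {P,Q,R,U,X} {T}
P-X (8): skip — X and P already connected.
T-U (8): add. Components now {P,Q,R,T,U,X}
Non-tree edge P-X has weight 8, equal to the heaviest edge on its tree cycle — swapping gives another MST of the same weight. Not unique.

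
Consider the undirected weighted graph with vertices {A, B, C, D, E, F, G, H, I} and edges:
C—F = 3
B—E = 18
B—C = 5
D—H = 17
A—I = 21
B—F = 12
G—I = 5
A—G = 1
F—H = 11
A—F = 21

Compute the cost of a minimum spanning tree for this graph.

81

Prim's algorithm from D:
Step 1: cheapest edge leaving the tree is D—H (17); add H.
Step 2: cheapest edge leaving the tree is F—H (11); add F.
Step 3: cheapest edge leaving the tree is C—F (3); add C.
Step 4: cheapest edge leaving the tree is B—C (5); add B.
Step 5: cheapest edge leaving the tree is B—E (18); add E.
Step 6: cheapest edge leaving the tree is A—F (21); add A.
Step 7: cheapest edge leaving the tree is A—G (1); add G.
Step 8: cheapest edge leaving the tree is G—I (5); add I.
MST edges: D—H, F—H, C—F, B—C, B—E, A—F, A—G, G—I; total weight 17+11+3+5+18+21+1+5 = 81.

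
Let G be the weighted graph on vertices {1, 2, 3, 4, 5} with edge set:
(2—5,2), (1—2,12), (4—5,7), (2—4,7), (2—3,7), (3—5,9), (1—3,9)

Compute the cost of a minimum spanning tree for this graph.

Prim, starting at 2.
Step 1: frontier [2—5 2, 2—3 7, 2—4 7, 1—2 12] → take 2—5 (2); add 5.
Step 2: frontier [2—3 7, 2—4 7, 1—2 12, 4—5 7, 3—5 9] → take 2—3 (7); add 3.
Step 3: frontier [2—4 7, 1—2 12, 1—3 9, 4—5 7] → take 2—4 (7); add 4.
Step 4: frontier [1—2 12, 1—3 9] → take 1—3 (9); add 1.
MST edges: 2—5, 2—3, 2—4, 1—3; total weight 2+7+7+9 = 25.

25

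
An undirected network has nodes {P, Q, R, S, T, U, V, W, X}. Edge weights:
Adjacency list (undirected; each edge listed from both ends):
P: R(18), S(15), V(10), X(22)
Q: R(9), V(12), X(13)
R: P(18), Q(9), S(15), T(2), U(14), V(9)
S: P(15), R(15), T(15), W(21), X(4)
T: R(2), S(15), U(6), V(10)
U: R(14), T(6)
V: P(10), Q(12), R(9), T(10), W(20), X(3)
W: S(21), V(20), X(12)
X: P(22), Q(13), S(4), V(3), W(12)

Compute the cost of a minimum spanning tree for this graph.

55

Grow the tree from Q using Prim:
Step 1: cheapest edge leaving the tree is Q-R (9); add R.
Step 2: cheapest edge leaving the tree is R-T (2); add T.
Step 3: cheapest edge leaving the tree is T-U (6); add U.
Step 4: cheapest edge leaving the tree is R-V (9); add V.
Step 5: cheapest edge leaving the tree is V-X (3); add X.
Step 6: cheapest edge leaving the tree is S-X (4); add S.
Step 7: cheapest edge leaving the tree is P-V (10); add P.
Step 8: cheapest edge leaving the tree is W-X (12); add W.
MST edges: Q-R, R-T, T-U, R-V, V-X, S-X, P-V, W-X; total weight 9+2+6+9+3+4+10+12 = 55.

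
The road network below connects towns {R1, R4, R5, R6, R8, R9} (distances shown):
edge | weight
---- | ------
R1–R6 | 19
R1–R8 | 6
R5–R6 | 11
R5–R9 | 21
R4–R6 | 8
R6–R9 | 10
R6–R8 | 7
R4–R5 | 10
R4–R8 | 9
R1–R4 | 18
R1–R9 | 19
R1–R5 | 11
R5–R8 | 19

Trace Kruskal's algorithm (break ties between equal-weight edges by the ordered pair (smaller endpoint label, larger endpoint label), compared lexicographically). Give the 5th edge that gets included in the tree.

Kruskal's algorithm — process edges by increasing weight (ties by edge label):
R1–R8 (6): add. Components now {R5} {R9} {R6} {R1,R8} {R4}
R6–R8 (7): add. Components now {R5} {R9} {R1,R6,R8} {R4}
R4–R6 (8): add. Components now {R5} {R9} {R1,R4,R6,R8}
R4–R8 (9): skip — R8 and R4 already connected.
R4–R5 (10): add. Components now {R1,R4,R5,R6,R8} {R9}
R6–R9 (10): add. Components now {R1,R4,R5,R6,R8,R9}
The 5th edge added is R6–R9.

R6-R9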